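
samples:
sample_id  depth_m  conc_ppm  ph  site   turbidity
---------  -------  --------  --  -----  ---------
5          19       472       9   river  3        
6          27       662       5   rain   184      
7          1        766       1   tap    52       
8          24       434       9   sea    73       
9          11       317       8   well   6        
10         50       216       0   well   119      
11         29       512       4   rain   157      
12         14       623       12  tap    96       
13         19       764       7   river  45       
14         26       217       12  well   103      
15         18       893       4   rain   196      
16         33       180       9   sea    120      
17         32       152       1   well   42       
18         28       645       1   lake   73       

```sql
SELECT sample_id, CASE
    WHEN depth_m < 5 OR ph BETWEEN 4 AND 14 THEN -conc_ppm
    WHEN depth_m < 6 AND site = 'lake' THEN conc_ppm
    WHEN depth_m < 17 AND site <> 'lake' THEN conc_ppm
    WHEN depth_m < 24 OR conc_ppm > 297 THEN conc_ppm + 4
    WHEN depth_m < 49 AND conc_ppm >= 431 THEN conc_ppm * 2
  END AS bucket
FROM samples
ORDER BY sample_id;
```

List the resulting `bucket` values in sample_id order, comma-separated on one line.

sample_id=5: depth_m < 5 OR ph BETWEEN 4 AND 14 → -472
sample_id=6: depth_m < 5 OR ph BETWEEN 4 AND 14 → -662
sample_id=7: depth_m < 5 OR ph BETWEEN 4 AND 14 → -766
sample_id=8: depth_m < 5 OR ph BETWEEN 4 AND 14 → -434
sample_id=9: depth_m < 5 OR ph BETWEEN 4 AND 14 → -317
sample_id=10: (no match → NULL) → NULL
sample_id=11: depth_m < 5 OR ph BETWEEN 4 AND 14 → -512
sample_id=12: depth_m < 5 OR ph BETWEEN 4 AND 14 → -623
sample_id=13: depth_m < 5 OR ph BETWEEN 4 AND 14 → -764
sample_id=14: depth_m < 5 OR ph BETWEEN 4 AND 14 → -217
sample_id=15: depth_m < 5 OR ph BETWEEN 4 AND 14 → -893
sample_id=16: depth_m < 5 OR ph BETWEEN 4 AND 14 → -180
sample_id=17: (no match → NULL) → NULL
sample_id=18: depth_m < 24 OR conc_ppm > 297 → 649

-472, -662, -766, -434, -317, NULL, -512, -623, -764, -217, -893, -180, NULL, 649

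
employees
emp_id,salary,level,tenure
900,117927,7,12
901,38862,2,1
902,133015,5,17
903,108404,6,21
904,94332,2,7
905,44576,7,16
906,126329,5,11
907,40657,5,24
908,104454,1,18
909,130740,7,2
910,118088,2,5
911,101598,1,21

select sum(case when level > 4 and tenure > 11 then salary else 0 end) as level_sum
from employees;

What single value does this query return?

emp_id=900: ✓ → 117927
emp_id=901: ✗
emp_id=902: ✓ → 133015
emp_id=903: ✓ → 108404
emp_id=904: ✗
emp_id=905: ✓ → 44576
emp_id=906: ✗
emp_id=907: ✓ → 40657
emp_id=908: ✗
emp_id=909: ✗
emp_id=910: ✗
emp_id=911: ✗
level_sum = 117927 + 133015 + 108404 + 44576 + 40657 = 444579

444579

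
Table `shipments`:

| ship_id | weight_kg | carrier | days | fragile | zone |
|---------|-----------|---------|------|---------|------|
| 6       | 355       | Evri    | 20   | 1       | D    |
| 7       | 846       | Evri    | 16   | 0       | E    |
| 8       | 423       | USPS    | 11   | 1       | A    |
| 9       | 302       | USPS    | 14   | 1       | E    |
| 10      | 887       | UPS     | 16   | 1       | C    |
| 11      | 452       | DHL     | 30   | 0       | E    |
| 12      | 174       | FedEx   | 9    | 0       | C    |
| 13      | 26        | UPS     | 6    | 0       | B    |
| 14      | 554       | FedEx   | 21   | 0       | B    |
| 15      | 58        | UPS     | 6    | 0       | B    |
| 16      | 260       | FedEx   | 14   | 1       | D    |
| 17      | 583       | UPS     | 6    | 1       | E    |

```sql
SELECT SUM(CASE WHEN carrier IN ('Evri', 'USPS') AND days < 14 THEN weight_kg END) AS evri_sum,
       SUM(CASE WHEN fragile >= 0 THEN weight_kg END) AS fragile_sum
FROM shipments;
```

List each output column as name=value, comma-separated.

[evri_sum: carrier IN ('Evri', 'USPS') AND days < 14]
ship_id=6: ✗
ship_id=7: ✗
ship_id=8: ✓ → 423
ship_id=9: ✗
ship_id=10: ✗
ship_id=11: ✗
ship_id=12: ✗
ship_id=13: ✗
ship_id=14: ✗
ship_id=15: ✗
ship_id=16: ✗
ship_id=17: ✗
evri_sum = 423
—
[fragile_sum: fragile >= 0]
ship_id=6: ✓ → 355
ship_id=7: ✓ → 846
ship_id=8: ✓ → 423
ship_id=9: ✓ → 302
ship_id=10: ✓ → 887
ship_id=11: ✓ → 452
ship_id=12: ✓ → 174
ship_id=13: ✓ → 26
ship_id=14: ✓ → 554
ship_id=15: ✓ → 58
ship_id=16: ✓ → 260
ship_id=17: ✓ → 583
fragile_sum = 355 + 846 + 423 + 302 + 887 + 452 + 174 + 26 + 554 + 58 + 260 + 583 = 4920

evri_sum=423, fragile_sum=4920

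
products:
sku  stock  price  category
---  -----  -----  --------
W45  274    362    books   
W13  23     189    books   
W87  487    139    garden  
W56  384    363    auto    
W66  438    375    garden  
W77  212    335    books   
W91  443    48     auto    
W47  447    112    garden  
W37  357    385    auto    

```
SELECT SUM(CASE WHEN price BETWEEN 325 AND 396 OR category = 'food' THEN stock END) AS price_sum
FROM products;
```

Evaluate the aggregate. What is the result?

1665

sku=W45: ✓ → 274
sku=W13: ✗
sku=W87: ✗
sku=W56: ✓ → 384
sku=W66: ✓ → 438
sku=W77: ✓ → 212
sku=W91: ✗
sku=W47: ✗
sku=W37: ✓ → 357
price_sum = 274 + 384 + 438 + 212 + 357 = 1665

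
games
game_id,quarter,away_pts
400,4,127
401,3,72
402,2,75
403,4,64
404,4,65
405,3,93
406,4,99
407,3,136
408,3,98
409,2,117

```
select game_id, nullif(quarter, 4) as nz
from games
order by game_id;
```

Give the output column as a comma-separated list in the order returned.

NULL, 3, 2, NULL, NULL, 3, NULL, 3, 3, 2

game_id=400: quarter=4 vs 4: equal → NULL
game_id=401: quarter=3 vs 4: differ → 3
game_id=402: quarter=2 vs 4: differ → 2
game_id=403: quarter=4 vs 4: equal → NULL
game_id=404: quarter=4 vs 4: equal → NULL
game_id=405: quarter=3 vs 4: differ → 3
game_id=406: quarter=4 vs 4: equal → NULL
game_id=407: quarter=3 vs 4: differ → 3
game_id=408: quarter=3 vs 4: differ → 3
game_id=409: quarter=2 vs 4: differ → 2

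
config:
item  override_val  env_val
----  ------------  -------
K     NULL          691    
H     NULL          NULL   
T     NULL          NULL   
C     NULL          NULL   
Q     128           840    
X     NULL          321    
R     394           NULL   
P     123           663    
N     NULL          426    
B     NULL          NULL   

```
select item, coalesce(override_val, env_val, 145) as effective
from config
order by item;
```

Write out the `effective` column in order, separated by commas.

item=B: override_val=NULL, env_val=NULL, → literal 145 → 145
item=C: override_val=NULL, env_val=NULL, → literal 145 → 145
item=H: override_val=NULL, env_val=NULL, → literal 145 → 145
item=K: override_val=NULL, env_val=691 → 691
item=N: override_val=NULL, env_val=426 → 426
item=P: override_val=123 → 123
item=Q: override_val=128 → 128
item=R: override_val=394 → 394
item=T: override_val=NULL, env_val=NULL, → literal 145 → 145
item=X: override_val=NULL, env_val=321 → 321

145, 145, 145, 691, 426, 123, 128, 394, 145, 321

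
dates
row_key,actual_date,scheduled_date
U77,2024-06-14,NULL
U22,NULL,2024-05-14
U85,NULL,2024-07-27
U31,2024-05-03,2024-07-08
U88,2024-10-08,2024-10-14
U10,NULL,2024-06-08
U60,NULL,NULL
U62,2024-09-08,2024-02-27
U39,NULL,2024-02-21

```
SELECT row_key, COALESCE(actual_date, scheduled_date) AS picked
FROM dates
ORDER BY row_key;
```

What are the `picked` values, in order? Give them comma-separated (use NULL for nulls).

row_key=U10: actual_date=NULL, scheduled_date=2024-06-08 → 2024-06-08
row_key=U22: actual_date=NULL, scheduled_date=2024-05-14 → 2024-05-14
row_key=U31: actual_date=2024-05-03 → 2024-05-03
row_key=U39: actual_date=NULL, scheduled_date=2024-02-21 → 2024-02-21
row_key=U60: actual_date=NULL, scheduled_date=NULL (all NULL) → NULL
row_key=U62: actual_date=2024-09-08 → 2024-09-08
row_key=U77: actual_date=2024-06-14 → 2024-06-14
row_key=U85: actual_date=NULL, scheduled_date=2024-07-27 → 2024-07-27
row_key=U88: actual_date=2024-10-08 → 2024-10-08

2024-06-08, 2024-05-14, 2024-05-03, 2024-02-21, NULL, 2024-09-08, 2024-06-14, 2024-07-27, 2024-10-08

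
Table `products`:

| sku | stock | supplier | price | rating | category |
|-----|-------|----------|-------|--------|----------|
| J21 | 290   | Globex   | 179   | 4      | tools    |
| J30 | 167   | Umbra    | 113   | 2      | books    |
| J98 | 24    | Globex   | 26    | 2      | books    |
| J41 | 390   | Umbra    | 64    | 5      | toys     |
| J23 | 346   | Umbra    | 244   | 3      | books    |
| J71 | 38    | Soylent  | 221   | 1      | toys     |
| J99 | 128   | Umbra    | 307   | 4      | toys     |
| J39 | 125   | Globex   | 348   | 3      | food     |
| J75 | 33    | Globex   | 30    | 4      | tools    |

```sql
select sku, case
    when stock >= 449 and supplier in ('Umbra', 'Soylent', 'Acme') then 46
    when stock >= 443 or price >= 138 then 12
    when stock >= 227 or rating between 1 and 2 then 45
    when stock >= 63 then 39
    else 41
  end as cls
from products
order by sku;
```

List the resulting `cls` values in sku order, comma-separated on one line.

sku=J21: stock >= 443 or price >= 138 → 12
sku=J23: stock >= 443 or price >= 138 → 12
sku=J30: stock >= 227 or rating between 1 and 2 → 45
sku=J39: stock >= 443 or price >= 138 → 12
sku=J41: stock >= 227 or rating between 1 and 2 → 45
sku=J71: stock >= 443 or price >= 138 → 12
sku=J75: ELSE → 41
sku=J98: stock >= 227 or rating between 1 and 2 → 45
sku=J99: stock >= 443 or price >= 138 → 12

12, 12, 45, 12, 45, 12, 41, 45, 12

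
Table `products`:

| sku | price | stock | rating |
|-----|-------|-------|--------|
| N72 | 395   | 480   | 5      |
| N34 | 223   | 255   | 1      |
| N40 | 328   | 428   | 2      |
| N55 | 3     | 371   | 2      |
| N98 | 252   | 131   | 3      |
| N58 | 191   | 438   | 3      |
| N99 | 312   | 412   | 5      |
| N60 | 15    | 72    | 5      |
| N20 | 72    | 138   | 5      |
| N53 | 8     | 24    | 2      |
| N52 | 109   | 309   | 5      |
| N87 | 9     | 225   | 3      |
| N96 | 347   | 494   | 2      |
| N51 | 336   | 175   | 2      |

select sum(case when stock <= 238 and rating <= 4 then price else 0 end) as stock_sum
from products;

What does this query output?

sku=N72: ✗
sku=N34: ✗
sku=N40: ✗
sku=N55: ✗
sku=N98: ✓ → 252
sku=N58: ✗
sku=N99: ✗
sku=N60: ✗
sku=N20: ✗
sku=N53: ✓ → 8
sku=N52: ✗
sku=N87: ✓ → 9
sku=N96: ✗
sku=N51: ✓ → 336
stock_sum = 252 + 8 + 9 + 336 = 605

605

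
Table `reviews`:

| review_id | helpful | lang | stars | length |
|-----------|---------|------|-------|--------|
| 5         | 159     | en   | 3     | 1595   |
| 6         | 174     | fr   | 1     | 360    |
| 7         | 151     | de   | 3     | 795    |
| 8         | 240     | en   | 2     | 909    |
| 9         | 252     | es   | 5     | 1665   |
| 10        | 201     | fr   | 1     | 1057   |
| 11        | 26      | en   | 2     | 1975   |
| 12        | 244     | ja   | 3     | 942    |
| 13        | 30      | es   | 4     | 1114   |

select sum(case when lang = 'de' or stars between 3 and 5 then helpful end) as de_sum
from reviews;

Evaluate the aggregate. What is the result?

review_id=5: ✓ → 159
review_id=6: ✗
review_id=7: ✓ → 151
review_id=8: ✗
review_id=9: ✓ → 252
review_id=10: ✗
review_id=11: ✗
review_id=12: ✓ → 244
review_id=13: ✓ → 30
de_sum = 159 + 151 + 252 + 244 + 30 = 836

836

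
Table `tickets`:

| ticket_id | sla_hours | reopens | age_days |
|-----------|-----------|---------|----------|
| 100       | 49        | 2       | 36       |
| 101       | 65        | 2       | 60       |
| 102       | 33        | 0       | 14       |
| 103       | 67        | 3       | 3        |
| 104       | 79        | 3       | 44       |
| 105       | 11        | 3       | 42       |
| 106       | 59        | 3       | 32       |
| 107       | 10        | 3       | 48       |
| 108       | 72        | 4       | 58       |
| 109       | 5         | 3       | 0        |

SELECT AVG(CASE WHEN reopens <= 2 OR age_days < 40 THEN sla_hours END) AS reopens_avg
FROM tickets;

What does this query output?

46.3333333333

ticket_id=100: ✓ → 49
ticket_id=101: ✓ → 65
ticket_id=102: ✓ → 33
ticket_id=103: ✓ → 67
ticket_id=104: ✗
ticket_id=105: ✗
ticket_id=106: ✓ → 59
ticket_id=107: ✗
ticket_id=108: ✗
ticket_id=109: ✓ → 5
reopens_avg = (49 + 65 + 33 + 67 + 59 + 5) / 6 = 46.3333333333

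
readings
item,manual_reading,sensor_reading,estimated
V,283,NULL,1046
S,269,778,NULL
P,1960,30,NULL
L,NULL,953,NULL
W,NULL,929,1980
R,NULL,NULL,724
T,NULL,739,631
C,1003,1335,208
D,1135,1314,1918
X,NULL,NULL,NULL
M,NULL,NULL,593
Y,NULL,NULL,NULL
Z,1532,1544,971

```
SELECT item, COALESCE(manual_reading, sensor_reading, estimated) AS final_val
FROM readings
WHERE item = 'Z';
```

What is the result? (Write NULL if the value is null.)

1532

item = Z: manual_reading=1532, sensor_reading=1544, estimated=971.
manual_reading=1532 → 1532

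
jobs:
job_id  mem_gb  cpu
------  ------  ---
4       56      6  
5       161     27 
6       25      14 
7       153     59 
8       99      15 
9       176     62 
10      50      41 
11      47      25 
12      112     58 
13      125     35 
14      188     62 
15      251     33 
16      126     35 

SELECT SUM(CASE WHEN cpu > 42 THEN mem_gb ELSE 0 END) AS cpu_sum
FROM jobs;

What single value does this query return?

job_id=4: ✗
job_id=5: ✗
job_id=6: ✗
job_id=7: ✓ → 153
job_id=8: ✗
job_id=9: ✓ → 176
job_id=10: ✗
job_id=11: ✗
job_id=12: ✓ → 112
job_id=13: ✗
job_id=14: ✓ → 188
job_id=15: ✗
job_id=16: ✗
cpu_sum = 153 + 176 + 112 + 188 = 629

629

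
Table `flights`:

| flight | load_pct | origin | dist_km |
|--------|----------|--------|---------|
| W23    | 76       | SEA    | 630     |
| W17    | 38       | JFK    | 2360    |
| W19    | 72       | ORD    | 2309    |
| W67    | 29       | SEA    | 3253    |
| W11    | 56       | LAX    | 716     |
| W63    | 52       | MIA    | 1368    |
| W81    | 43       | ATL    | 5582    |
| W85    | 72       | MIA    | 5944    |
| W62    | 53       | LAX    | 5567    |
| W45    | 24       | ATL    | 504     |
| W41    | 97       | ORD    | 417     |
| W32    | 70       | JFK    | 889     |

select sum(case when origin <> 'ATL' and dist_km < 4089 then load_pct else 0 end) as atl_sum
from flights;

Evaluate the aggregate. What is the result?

flight=W23: ✓ → 76
flight=W17: ✓ → 38
flight=W19: ✓ → 72
flight=W67: ✓ → 29
flight=W11: ✓ → 56
flight=W63: ✓ → 52
flight=W81: ✗
flight=W85: ✗
flight=W62: ✗
flight=W45: ✗
flight=W41: ✓ → 97
flight=W32: ✓ → 70
atl_sum = 76 + 38 + 72 + 29 + 56 + 52 + 97 + 70 = 490

490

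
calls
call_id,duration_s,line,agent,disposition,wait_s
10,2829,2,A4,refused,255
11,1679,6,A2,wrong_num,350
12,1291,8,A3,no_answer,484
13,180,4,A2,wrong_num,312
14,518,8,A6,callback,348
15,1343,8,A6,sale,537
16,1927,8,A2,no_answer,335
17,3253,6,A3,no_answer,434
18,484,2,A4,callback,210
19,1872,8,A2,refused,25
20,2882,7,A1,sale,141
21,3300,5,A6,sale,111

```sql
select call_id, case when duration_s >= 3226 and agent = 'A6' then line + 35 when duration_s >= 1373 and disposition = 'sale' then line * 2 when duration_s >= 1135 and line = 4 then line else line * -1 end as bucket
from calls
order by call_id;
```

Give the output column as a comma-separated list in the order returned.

call_id=10: ELSE → -2
call_id=11: ELSE → -6
call_id=12: ELSE → -8
call_id=13: ELSE → -4
call_id=14: ELSE → -8
call_id=15: ELSE → -8
call_id=16: ELSE → -8
call_id=17: ELSE → -6
call_id=18: ELSE → -2
call_id=19: ELSE → -8
call_id=20: duration_s >= 1373 and disposition = 'sale' → 14
call_id=21: duration_s >= 3226 and agent = 'A6' → 40

-2, -6, -8, -4, -8, -8, -8, -6, -2, -8, 14, 40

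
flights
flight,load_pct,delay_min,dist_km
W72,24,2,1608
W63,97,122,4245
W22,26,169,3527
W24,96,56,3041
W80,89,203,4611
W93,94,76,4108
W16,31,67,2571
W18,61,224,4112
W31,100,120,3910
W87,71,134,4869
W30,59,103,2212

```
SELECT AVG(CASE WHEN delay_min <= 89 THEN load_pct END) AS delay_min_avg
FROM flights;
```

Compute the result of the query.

flight=W72: ✓ → 24
flight=W63: ✗
flight=W22: ✗
flight=W24: ✓ → 96
flight=W80: ✗
flight=W93: ✓ → 94
flight=W16: ✓ → 31
flight=W18: ✗
flight=W31: ✗
flight=W87: ✗
flight=W30: ✗
delay_min_avg = (24 + 96 + 94 + 31) / 4 = 61.25

61.25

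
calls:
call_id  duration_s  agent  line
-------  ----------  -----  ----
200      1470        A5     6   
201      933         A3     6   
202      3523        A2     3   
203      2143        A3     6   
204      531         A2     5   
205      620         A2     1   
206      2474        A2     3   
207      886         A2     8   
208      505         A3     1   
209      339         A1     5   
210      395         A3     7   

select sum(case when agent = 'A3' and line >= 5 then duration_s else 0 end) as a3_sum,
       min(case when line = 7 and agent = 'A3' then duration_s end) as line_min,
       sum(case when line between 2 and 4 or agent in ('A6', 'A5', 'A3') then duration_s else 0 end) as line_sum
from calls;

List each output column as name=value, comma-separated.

[a3_sum: agent = 'A3' and line >= 5]
call_id=200: ✗
call_id=201: ✓ → 933
call_id=202: ✗
call_id=203: ✓ → 2143
call_id=204: ✗
call_id=205: ✗
call_id=206: ✗
call_id=207: ✗
call_id=208: ✗
call_id=209: ✗
call_id=210: ✓ → 395
a3_sum = 933 + 2143 + 395 = 3471
—
[line_min: line = 7 and agent = 'A3']
call_id=200: ✗
call_id=201: ✗
call_id=202: ✗
call_id=203: ✗
call_id=204: ✗
call_id=205: ✗
call_id=206: ✗
call_id=207: ✗
call_id=208: ✗
call_id=209: ✗
call_id=210: ✓ → 395
line_min = MIN(395) = 395
—
[line_sum: line between 2 and 4 or agent in ('A6', 'A5', 'A3')]
call_id=200: ✓ → 1470
call_id=201: ✓ → 933
call_id=202: ✓ → 3523
call_id=203: ✓ → 2143
call_id=204: ✗
call_id=205: ✗
call_id=206: ✓ → 2474
call_id=207: ✗
call_id=208: ✓ → 505
call_id=209: ✗
call_id=210: ✓ → 395
line_sum = 1470 + 933 + 3523 + 2143 + 2474 + 505 + 395 = 11443

a3_sum=3471, line_min=395, line_sum=11443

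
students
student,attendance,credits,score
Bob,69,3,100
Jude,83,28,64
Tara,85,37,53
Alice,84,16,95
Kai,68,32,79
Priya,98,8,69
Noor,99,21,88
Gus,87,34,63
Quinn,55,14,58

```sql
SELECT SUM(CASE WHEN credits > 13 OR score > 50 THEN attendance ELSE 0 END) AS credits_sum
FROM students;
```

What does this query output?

student=Bob: ✓ → 69
student=Jude: ✓ → 83
student=Tara: ✓ → 85
student=Alice: ✓ → 84
student=Kai: ✓ → 68
student=Priya: ✓ → 98
student=Noor: ✓ → 99
student=Gus: ✓ → 87
student=Quinn: ✓ → 55
credits_sum = 69 + 83 + 85 + 84 + 68 + 98 + 99 + 87 + 55 = 728

728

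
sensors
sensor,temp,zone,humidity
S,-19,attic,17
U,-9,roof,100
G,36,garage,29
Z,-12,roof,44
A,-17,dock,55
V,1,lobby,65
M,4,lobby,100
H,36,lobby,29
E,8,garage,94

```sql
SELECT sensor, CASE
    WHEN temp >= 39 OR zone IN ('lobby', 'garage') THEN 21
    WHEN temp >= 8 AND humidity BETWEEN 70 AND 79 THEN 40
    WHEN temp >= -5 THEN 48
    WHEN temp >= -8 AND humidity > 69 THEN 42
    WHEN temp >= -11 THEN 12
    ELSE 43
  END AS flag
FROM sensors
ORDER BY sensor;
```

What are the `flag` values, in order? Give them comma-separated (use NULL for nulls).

sensor=A: ELSE → 43
sensor=E: temp >= 39 OR zone IN ('lobby', 'garage') → 21
sensor=G: temp >= 39 OR zone IN ('lobby', 'garage') → 21
sensor=H: temp >= 39 OR zone IN ('lobby', 'garage') → 21
sensor=M: temp >= 39 OR zone IN ('lobby', 'garage') → 21
sensor=S: ELSE → 43
sensor=U: temp >= -11 → 12
sensor=V: temp >= 39 OR zone IN ('lobby', 'garage') → 21
sensor=Z: ELSE → 43

43, 21, 21, 21, 21, 43, 12, 21, 43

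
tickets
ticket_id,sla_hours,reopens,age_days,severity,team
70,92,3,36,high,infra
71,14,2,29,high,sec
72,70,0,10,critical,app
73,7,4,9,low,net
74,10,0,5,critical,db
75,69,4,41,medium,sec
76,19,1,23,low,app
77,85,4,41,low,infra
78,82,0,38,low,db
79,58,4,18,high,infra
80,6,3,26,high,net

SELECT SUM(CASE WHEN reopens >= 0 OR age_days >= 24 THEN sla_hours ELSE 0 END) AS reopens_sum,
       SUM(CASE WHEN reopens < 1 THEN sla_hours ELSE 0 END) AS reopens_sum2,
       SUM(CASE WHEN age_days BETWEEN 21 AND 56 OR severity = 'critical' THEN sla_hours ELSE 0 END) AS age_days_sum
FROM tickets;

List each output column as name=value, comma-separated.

reopens_sum=512, reopens_sum2=162, age_days_sum=447

[reopens_sum: reopens >= 0 OR age_days >= 24]
ticket_id=70: ✓ → 92
ticket_id=71: ✓ → 14
ticket_id=72: ✓ → 70
ticket_id=73: ✓ → 7
ticket_id=74: ✓ → 10
ticket_id=75: ✓ → 69
ticket_id=76: ✓ → 19
ticket_id=77: ✓ → 85
ticket_id=78: ✓ → 82
ticket_id=79: ✓ → 58
ticket_id=80: ✓ → 6
reopens_sum = 92 + 14 + 70 + 7 + 10 + 69 + 19 + 85 + 82 + 58 + 6 = 512
—
[reopens_sum2: reopens < 1]
ticket_id=70: ✗
ticket_id=71: ✗
ticket_id=72: ✓ → 70
ticket_id=73: ✗
ticket_id=74: ✓ → 10
ticket_id=75: ✗
ticket_id=76: ✗
ticket_id=77: ✗
ticket_id=78: ✓ → 82
ticket_id=79: ✗
ticket_id=80: ✗
reopens_sum2 = 70 + 10 + 82 = 162
—
[age_days_sum: age_days BETWEEN 21 AND 56 OR severity = 'critical']
ticket_id=70: ✓ → 92
ticket_id=71: ✓ → 14
ticket_id=72: ✓ → 70
ticket_id=73: ✗
ticket_id=74: ✓ → 10
ticket_id=75: ✓ → 69
ticket_id=76: ✓ → 19
ticket_id=77: ✓ → 85
ticket_id=78: ✓ → 82
ticket_id=79: ✗
ticket_id=80: ✓ → 6
age_days_sum = 92 + 14 + 70 + 10 + 69 + 19 + 85 + 82 + 6 = 447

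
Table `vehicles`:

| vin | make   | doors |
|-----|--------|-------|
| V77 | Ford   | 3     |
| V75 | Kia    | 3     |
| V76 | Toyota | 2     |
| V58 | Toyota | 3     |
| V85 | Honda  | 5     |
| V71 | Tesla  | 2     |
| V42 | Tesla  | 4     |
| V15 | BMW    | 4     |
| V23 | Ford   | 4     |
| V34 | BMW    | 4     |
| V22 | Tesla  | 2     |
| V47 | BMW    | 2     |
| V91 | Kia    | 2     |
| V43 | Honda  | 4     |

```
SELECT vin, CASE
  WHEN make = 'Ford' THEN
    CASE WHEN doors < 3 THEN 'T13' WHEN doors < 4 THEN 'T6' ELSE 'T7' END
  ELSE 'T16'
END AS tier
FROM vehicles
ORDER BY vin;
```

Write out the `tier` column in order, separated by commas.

vin=V15: make='BMW' → outer ELSE → T16
vin=V22: make='Tesla' → outer ELSE → T16
vin=V23: make='Ford' → inner[ELSE] → T7
vin=V34: make='BMW' → outer ELSE → T16
vin=V42: make='Tesla' → outer ELSE → T16
vin=V43: make='Honda' → outer ELSE → T16
vin=V47: make='BMW' → outer ELSE → T16
vin=V58: make='Toyota' → outer ELSE → T16
vin=V71: make='Tesla' → outer ELSE → T16
vin=V75: make='Kia' → outer ELSE → T16
vin=V76: make='Toyota' → outer ELSE → T16
vin=V77: make='Ford' → inner[doors < 4] → T6
vin=V85: make='Honda' → outer ELSE → T16
vin=V91: make='Kia' → outer ELSE → T16

T16, T16, T7, T16, T16, T16, T16, T16, T16, T16, T16, T6, T16, T16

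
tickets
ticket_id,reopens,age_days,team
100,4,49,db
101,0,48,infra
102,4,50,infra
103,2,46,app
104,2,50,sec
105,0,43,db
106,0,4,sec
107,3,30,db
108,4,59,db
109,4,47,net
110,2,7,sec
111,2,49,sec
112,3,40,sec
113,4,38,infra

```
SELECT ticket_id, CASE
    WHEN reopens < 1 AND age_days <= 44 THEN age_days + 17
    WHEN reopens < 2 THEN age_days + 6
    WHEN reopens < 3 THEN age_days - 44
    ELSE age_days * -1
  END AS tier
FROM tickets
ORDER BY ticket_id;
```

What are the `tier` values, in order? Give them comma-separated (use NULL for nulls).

-49, 54, -50, 2, 6, 60, 21, -30, -59, -47, -37, 5, -40, -38

ticket_id=100: ELSE → -49
ticket_id=101: reopens < 2 → 54
ticket_id=102: ELSE → -50
ticket_id=103: reopens < 3 → 2
ticket_id=104: reopens < 3 → 6
ticket_id=105: reopens < 1 AND age_days <= 44 → 60
ticket_id=106: reopens < 1 AND age_days <= 44 → 21
ticket_id=107: ELSE → -30
ticket_id=108: ELSE → -59
ticket_id=109: ELSE → -47
ticket_id=110: reopens < 3 → -37
ticket_id=111: reopens < 3 → 5
ticket_id=112: ELSE → -40
ticket_id=113: ELSE → -38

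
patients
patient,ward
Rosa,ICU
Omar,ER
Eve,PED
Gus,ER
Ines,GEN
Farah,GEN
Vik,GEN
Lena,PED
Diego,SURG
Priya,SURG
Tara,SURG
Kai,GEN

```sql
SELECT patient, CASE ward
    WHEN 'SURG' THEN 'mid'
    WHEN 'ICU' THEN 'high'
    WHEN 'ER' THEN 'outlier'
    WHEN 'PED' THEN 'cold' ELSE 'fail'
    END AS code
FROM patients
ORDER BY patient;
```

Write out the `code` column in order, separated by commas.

patient=Diego: ward='SURG' → mid
patient=Eve: ward='PED' → cold
patient=Farah: ELSE → fail
patient=Gus: ward='ER' → outlier
patient=Ines: ELSE → fail
patient=Kai: ELSE → fail
patient=Lena: ward='PED' → cold
patient=Omar: ward='ER' → outlier
patient=Priya: ward='SURG' → mid
patient=Rosa: ward='ICU' → high
patient=Tara: ward='SURG' → mid
patient=Vik: ELSE → fail

mid, cold, fail, outlier, fail, fail, cold, outlier, mid, high, mid, fail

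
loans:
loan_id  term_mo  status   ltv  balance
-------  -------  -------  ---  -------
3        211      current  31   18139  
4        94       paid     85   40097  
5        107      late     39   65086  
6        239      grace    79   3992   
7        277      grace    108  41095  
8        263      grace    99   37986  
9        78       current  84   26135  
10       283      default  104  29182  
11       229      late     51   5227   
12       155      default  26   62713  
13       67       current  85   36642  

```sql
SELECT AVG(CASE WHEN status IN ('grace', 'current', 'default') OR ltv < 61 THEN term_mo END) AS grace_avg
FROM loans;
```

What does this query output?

loan_id=3: ✓ → 211
loan_id=4: ✗
loan_id=5: ✓ → 107
loan_id=6: ✓ → 239
loan_id=7: ✓ → 277
loan_id=8: ✓ → 263
loan_id=9: ✓ → 78
loan_id=10: ✓ → 283
loan_id=11: ✓ → 229
loan_id=12: ✓ → 155
loan_id=13: ✓ → 67
grace_avg = (211 + 107 + 239 + 277 + 263 + 78 + 283 + 229 + 155 + 67) / 10 = 190.9

190.9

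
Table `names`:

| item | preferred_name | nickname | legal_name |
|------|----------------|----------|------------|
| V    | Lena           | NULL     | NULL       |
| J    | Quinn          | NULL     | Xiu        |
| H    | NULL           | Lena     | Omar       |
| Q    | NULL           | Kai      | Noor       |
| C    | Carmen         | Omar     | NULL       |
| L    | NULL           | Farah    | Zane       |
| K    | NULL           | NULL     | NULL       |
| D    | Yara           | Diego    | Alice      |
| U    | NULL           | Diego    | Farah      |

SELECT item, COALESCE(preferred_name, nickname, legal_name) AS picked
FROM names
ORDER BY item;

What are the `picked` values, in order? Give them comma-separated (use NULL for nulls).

item=C: preferred_name=Carmen → Carmen
item=D: preferred_name=Yara → Yara
item=H: preferred_name=NULL, nickname=Lena → Lena
item=J: preferred_name=Quinn → Quinn
item=K: preferred_name=NULL, nickname=NULL, legal_name=NULL (all NULL) → NULL
item=L: preferred_name=NULL, nickname=Farah → Farah
item=Q: preferred_name=NULL, nickname=Kai → Kai
item=U: preferred_name=NULL, nickname=Diego → Diego
item=V: preferred_name=Lena → Lena

Carmen, Yara, Lena, Quinn, NULL, Farah, Kai, Diego, Lena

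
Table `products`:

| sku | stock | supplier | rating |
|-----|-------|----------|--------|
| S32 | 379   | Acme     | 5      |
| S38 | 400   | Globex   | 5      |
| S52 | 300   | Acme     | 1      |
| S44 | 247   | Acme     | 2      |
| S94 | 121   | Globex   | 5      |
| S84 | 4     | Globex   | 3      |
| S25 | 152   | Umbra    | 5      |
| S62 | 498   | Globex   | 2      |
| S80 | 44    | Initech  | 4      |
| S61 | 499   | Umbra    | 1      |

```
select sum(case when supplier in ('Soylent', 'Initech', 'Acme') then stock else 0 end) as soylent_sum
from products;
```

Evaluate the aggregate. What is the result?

sku=S32: ✓ → 379
sku=S38: ✗
sku=S52: ✓ → 300
sku=S44: ✓ → 247
sku=S94: ✗
sku=S84: ✗
sku=S25: ✗
sku=S62: ✗
sku=S80: ✓ → 44
sku=S61: ✗
soylent_sum = 379 + 300 + 247 + 44 = 970

970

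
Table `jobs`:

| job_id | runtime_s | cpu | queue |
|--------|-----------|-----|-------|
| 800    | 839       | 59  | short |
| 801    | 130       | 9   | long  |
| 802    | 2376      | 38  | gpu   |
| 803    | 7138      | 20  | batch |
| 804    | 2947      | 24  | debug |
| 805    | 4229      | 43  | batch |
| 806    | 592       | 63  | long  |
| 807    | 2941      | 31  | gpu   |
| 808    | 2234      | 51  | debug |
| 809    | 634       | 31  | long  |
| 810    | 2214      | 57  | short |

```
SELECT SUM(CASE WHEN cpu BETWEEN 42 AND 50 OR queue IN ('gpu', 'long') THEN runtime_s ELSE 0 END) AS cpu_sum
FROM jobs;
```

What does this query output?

job_id=800: ✗
job_id=801: ✓ → 130
job_id=802: ✓ → 2376
job_id=803: ✗
job_id=804: ✗
job_id=805: ✓ → 4229
job_id=806: ✓ → 592
job_id=807: ✓ → 2941
job_id=808: ✗
job_id=809: ✓ → 634
job_id=810: ✗
cpu_sum = 130 + 2376 + 4229 + 592 + 2941 + 634 = 10902

10902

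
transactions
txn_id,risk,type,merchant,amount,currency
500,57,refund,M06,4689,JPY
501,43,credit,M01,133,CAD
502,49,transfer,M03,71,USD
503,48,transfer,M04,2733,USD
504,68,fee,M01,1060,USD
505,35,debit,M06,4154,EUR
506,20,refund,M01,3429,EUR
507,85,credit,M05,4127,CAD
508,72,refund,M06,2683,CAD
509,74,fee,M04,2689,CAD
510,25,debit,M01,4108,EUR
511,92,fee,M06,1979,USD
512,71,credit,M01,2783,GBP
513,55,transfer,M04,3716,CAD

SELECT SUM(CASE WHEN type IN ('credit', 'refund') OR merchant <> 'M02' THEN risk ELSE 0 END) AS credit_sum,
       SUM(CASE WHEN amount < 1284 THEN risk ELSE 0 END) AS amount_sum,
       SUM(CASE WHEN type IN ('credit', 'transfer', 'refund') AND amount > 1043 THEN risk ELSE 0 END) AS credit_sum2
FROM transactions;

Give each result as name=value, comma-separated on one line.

credit_sum=794, amount_sum=160, credit_sum2=408

[credit_sum: type IN ('credit', 'refund') OR merchant <> 'M02']
txn_id=500: ✓ → 57
txn_id=501: ✓ → 43
txn_id=502: ✓ → 49
txn_id=503: ✓ → 48
txn_id=504: ✓ → 68
txn_id=505: ✓ → 35
txn_id=506: ✓ → 20
txn_id=507: ✓ → 85
txn_id=508: ✓ → 72
txn_id=509: ✓ → 74
txn_id=510: ✓ → 25
txn_id=511: ✓ → 92
txn_id=512: ✓ → 71
txn_id=513: ✓ → 55
credit_sum = 57 + 43 + 49 + 48 + 68 + 35 + 20 + 85 + 72 + 74 + 25 + 92 + 71 + 55 = 794
—
[amount_sum: amount < 1284]
txn_id=500: ✗
txn_id=501: ✓ → 43
txn_id=502: ✓ → 49
txn_id=503: ✗
txn_id=504: ✓ → 68
txn_id=505: ✗
txn_id=506: ✗
txn_id=507: ✗
txn_id=508: ✗
txn_id=509: ✗
txn_id=510: ✗
txn_id=511: ✗
txn_id=512: ✗
txn_id=513: ✗
amount_sum = 43 + 49 + 68 = 160
—
[credit_sum2: type IN ('credit', 'transfer', 'refund') AND amount > 1043]
txn_id=500: ✓ → 57
txn_id=501: ✗
txn_id=502: ✗
txn_id=503: ✓ → 48
txn_id=504: ✗
txn_id=505: ✗
txn_id=506: ✓ → 20
txn_id=507: ✓ → 85
txn_id=508: ✓ → 72
txn_id=509: ✗
txn_id=510: ✗
txn_id=511: ✗
txn_id=512: ✓ → 71
txn_id=513: ✓ → 55
credit_sum2 = 57 + 48 + 20 + 85 + 72 + 71 + 55 = 408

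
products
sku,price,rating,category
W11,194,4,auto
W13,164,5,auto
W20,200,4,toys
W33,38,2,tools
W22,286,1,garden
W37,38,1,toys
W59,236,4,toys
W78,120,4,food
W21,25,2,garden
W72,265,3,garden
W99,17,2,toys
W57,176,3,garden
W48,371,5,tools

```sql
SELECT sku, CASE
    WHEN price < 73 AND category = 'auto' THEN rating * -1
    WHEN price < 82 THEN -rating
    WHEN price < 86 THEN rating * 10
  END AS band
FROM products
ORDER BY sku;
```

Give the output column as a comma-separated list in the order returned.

sku=W11: (no match → NULL) → NULL
sku=W13: (no match → NULL) → NULL
sku=W20: (no match → NULL) → NULL
sku=W21: price < 82 → -2
sku=W22: (no match → NULL) → NULL
sku=W33: price < 82 → -2
sku=W37: price < 82 → -1
sku=W48: (no match → NULL) → NULL
sku=W57: (no match → NULL) → NULL
sku=W59: (no match → NULL) → NULL
sku=W72: (no match → NULL) → NULL
sku=W78: (no match → NULL) → NULL
sku=W99: price < 82 → -2

NULL, NULL, NULL, -2, NULL, -2, -1, NULL, NULL, NULL, NULL, NULL, -2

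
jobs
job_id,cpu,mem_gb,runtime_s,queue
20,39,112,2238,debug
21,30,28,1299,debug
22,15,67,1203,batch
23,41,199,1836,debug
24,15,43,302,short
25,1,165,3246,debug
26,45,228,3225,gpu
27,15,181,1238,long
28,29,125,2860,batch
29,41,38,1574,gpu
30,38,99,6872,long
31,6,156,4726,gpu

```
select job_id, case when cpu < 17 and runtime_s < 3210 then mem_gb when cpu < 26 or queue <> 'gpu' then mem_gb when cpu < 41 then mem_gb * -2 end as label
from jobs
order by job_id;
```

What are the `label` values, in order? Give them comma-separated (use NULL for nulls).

job_id=20: cpu < 26 or queue <> 'gpu' → 112
job_id=21: cpu < 26 or queue <> 'gpu' → 28
job_id=22: cpu < 17 and runtime_s < 3210 → 67
job_id=23: cpu < 26 or queue <> 'gpu' → 199
job_id=24: cpu < 17 and runtime_s < 3210 → 43
job_id=25: cpu < 26 or queue <> 'gpu' → 165
job_id=26: (no match → NULL) → NULL
job_id=27: cpu < 17 and runtime_s < 3210 → 181
job_id=28: cpu < 26 or queue <> 'gpu' → 125
job_id=29: (no match → NULL) → NULL
job_id=30: cpu < 26 or queue <> 'gpu' → 99
job_id=31: cpu < 26 or queue <> 'gpu' → 156

112, 28, 67, 199, 43, 165, NULL, 181, 125, NULL, 99, 156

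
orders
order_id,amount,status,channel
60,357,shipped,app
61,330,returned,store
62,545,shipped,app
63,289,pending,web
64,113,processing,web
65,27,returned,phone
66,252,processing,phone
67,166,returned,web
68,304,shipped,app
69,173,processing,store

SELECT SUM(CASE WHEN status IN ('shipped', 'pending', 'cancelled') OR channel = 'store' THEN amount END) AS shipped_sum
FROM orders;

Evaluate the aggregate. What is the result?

1998

order_id=60: ✓ → 357
order_id=61: ✓ → 330
order_id=62: ✓ → 545
order_id=63: ✓ → 289
order_id=64: ✗
order_id=65: ✗
order_id=66: ✗
order_id=67: ✗
order_id=68: ✓ → 304
order_id=69: ✓ → 173
shipped_sum = 357 + 330 + 545 + 289 + 304 + 173 = 1998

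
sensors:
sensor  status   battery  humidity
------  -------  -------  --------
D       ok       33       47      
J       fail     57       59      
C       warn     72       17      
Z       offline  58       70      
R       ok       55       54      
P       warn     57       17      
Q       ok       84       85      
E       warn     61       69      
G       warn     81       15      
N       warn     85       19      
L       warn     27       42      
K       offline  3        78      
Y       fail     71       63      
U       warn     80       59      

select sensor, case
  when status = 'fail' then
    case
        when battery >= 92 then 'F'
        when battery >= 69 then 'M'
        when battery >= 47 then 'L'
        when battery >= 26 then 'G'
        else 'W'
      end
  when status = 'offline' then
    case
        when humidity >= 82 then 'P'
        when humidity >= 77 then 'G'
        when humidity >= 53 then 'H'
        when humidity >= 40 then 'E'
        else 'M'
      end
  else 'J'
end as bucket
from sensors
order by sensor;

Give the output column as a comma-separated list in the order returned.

J, J, J, J, L, G, J, J, J, J, J, J, M, H

sensor=C: status='warn' → outer ELSE → J
sensor=D: status='ok' → outer ELSE → J
sensor=E: status='warn' → outer ELSE → J
sensor=G: status='warn' → outer ELSE → J
sensor=J: status='fail' → inner[battery >= 47] → L
sensor=K: status='offline' → inner[humidity >= 77] → G
sensor=L: status='warn' → outer ELSE → J
sensor=N: status='warn' → outer ELSE → J
sensor=P: status='warn' → outer ELSE → J
sensor=Q: status='ok' → outer ELSE → J
sensor=R: status='ok' → outer ELSE → J
sensor=U: status='warn' → outer ELSE → J
sensor=Y: status='fail' → inner[battery >= 69] → M
sensor=Z: status='offline' → inner[humidity >= 53] → H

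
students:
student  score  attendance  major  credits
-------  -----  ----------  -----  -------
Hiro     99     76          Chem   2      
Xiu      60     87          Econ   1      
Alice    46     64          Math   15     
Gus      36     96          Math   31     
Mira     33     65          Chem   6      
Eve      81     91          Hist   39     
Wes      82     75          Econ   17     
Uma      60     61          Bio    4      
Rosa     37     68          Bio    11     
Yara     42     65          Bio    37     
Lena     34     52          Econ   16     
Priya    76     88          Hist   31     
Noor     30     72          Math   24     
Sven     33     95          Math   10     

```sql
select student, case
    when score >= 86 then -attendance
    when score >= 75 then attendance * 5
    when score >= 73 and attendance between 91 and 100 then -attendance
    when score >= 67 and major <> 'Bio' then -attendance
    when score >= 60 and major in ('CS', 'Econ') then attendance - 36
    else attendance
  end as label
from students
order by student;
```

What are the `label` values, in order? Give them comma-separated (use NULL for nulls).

64, 455, 96, -76, 52, 65, 72, 440, 68, 95, 61, 375, 51, 65

student=Alice: ELSE → 64
student=Eve: score >= 75 → 455
student=Gus: ELSE → 96
student=Hiro: score >= 86 → -76
student=Lena: ELSE → 52
student=Mira: ELSE → 65
student=Noor: ELSE → 72
student=Priya: score >= 75 → 440
student=Rosa: ELSE → 68
student=Sven: ELSE → 95
student=Uma: ELSE → 61
student=Wes: score >= 75 → 375
student=Xiu: score >= 60 and major in ('CS', 'Econ') → 51
student=Yara: ELSE → 65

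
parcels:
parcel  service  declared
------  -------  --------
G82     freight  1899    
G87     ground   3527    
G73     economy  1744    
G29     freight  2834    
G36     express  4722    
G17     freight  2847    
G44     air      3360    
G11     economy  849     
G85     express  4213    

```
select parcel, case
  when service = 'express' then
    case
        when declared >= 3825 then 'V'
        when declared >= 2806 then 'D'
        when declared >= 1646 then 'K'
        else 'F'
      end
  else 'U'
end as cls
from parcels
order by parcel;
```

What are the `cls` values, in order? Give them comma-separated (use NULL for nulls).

U, U, U, V, U, U, U, V, U

parcel=G11: service='economy' → outer ELSE → U
parcel=G17: service='freight' → outer ELSE → U
parcel=G29: service='freight' → outer ELSE → U
parcel=G36: service='express' → inner[declared >= 3825] → V
parcel=G44: service='air' → outer ELSE → U
parcel=G73: service='economy' → outer ELSE → U
parcel=G82: service='freight' → outer ELSE → U
parcel=G85: service='express' → inner[declared >= 3825] → V
parcel=G87: service='ground' → outer ELSE → U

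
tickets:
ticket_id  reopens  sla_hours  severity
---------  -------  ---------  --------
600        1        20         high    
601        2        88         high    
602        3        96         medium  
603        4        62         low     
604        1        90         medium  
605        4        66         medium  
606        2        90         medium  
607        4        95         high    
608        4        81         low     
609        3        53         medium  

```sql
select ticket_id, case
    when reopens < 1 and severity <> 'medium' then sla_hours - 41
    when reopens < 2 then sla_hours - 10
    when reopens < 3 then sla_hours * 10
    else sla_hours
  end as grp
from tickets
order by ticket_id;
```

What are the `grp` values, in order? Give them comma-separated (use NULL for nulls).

10, 880, 96, 62, 80, 66, 900, 95, 81, 53

ticket_id=600: reopens < 2 → 10
ticket_id=601: reopens < 3 → 880
ticket_id=602: ELSE → 96
ticket_id=603: ELSE → 62
ticket_id=604: reopens < 2 → 80
ticket_id=605: ELSE → 66
ticket_id=606: reopens < 3 → 900
ticket_id=607: ELSE → 95
ticket_id=608: ELSE → 81
ticket_id=609: ELSE → 53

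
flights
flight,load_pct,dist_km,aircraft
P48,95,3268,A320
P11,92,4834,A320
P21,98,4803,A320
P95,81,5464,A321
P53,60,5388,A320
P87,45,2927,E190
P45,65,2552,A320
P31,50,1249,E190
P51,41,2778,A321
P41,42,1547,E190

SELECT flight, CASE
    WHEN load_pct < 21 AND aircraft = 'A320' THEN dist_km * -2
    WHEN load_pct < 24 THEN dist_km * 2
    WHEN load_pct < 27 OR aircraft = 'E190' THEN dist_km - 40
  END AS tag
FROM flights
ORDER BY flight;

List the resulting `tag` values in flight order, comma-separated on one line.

flight=P11: (no match → NULL) → NULL
flight=P21: (no match → NULL) → NULL
flight=P31: load_pct < 27 OR aircraft = 'E190' → 1209
flight=P41: load_pct < 27 OR aircraft = 'E190' → 1507
flight=P45: (no match → NULL) → NULL
flight=P48: (no match → NULL) → NULL
flight=P51: (no match → NULL) → NULL
flight=P53: (no match → NULL) → NULL
flight=P87: load_pct < 27 OR aircraft = 'E190' → 2887
flight=P95: (no match → NULL) → NULL

NULL, NULL, 1209, 1507, NULL, NULL, NULL, NULL, 2887, NULL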